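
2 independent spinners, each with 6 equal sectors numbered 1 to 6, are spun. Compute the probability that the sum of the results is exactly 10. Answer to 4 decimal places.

There are 6^2 = 36 equally likely outcomes.
The number of ordered 2-tuples from {1,…,6} summing to 10 is 3.
P(sum = 10) = 3/36 = 1/12 ≈ 0.0833.

0.0833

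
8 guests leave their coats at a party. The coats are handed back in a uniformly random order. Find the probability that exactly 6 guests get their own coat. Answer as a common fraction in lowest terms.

1/1440

Choose which 6 of the 8 are fixed: C(8,6) = 28 ways.
The remaining 2 must have no fixed point: D(2) = 1.
P = 28·1/40320 = 1/1440.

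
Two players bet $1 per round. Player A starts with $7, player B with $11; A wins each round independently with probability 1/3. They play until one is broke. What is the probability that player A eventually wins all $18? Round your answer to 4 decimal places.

Let r = q/p = (2/3)/(1/3) = 2. The recurrence P(i) = p·P(i+1) + q·P(i−1) with P(0)=0, P(18)=1 gives P(i) = (1 − r^i)/(1 − r^18).
P(7) = (1 − (2)^7) / (1 − (2)^18) = 127/262143 ≈ 0.0005.

0.0005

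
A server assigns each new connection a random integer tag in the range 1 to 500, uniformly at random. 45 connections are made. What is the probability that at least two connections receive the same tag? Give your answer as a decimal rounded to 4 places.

0.8702

It's easier to compute the probability that all 45 are distinct.
P(all distinct) = 500/500 · 499/500 · ··· · 456/500 ≈ 0.1298.
So the probability of at least one match is 1 − 0.1298 = 0.8702.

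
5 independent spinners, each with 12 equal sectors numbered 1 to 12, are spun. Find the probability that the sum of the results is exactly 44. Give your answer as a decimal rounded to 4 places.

There are 12^5 = 248832 equally likely outcomes.
The number of ordered 5-tuples from {1,…,12} summing to 44 is 4495.
P(sum = 44) = 4495/248832 ≈ 0.0181.

0.0181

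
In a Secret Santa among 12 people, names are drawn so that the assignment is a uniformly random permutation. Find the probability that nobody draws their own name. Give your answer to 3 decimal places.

This is the derangement probability: permutations of 12 with no fixed point.
D(12) = 12! · (1 − 1/1! + 1/2! − ··· + (−1)^12/12!) = 176214841.
P = 176214841/479001600 = 16019531/43545600 ≈ 0.368.

0.368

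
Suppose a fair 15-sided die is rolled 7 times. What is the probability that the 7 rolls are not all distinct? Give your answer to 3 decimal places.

P(all 7 different) = 15/15 · 14/15 · ··· · 9/15 ≈ 0.190.
P(at least two equal) = 1 − 0.190 = 0.810.

0.810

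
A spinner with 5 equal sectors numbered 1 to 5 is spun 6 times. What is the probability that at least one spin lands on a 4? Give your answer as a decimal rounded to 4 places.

P(no spin lands on a 4) = (4/5)^6 ≈ 0.2621.
P(at least one) = 1 − 0.2621 = 0.7379.

0.7379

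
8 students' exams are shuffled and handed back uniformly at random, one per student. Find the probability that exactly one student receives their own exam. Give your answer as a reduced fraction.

103/280

Choose which one is fixed: C(8,1) = 8 ways.
The remaining 7 must have no fixed point: D(7) = 1854.
P = 8·1854/40320 = 103/280.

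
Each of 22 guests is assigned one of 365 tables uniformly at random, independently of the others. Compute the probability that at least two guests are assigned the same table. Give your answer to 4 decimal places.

0.4757

It's easier to compute the probability that all 22 are distinct.
P(all distinct) = 365/365 · 364/365 · ··· · 344/365 ≈ 0.5243.
So the probability of at least one match is 1 − 0.5243 = 0.4757.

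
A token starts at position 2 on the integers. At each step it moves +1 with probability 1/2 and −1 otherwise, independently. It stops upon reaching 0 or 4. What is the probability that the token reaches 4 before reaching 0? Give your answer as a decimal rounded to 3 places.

0.500

With a fair step, P(i) = ½P(i−1) + ½P(i+1) with P(0)=0, P(4)=1 has the linear solution P(i) = i/4.
P(2) = 2/4 = 1/2 ≈ 0.500.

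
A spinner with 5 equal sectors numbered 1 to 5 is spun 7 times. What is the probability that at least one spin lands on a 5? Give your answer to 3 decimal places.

0.790

P(no spin lands on a 5) = (4/5)^7 ≈ 0.210.
P(at least one) = 1 − 0.210 = 0.790.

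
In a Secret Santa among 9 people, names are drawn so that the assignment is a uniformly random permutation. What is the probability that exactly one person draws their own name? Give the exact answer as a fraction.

Choose which one is fixed: C(9,1) = 9 ways.
The remaining 8 must have no fixed point: D(8) = 14833.
P = 9·14833/362880 = 2119/5760.

2119/5760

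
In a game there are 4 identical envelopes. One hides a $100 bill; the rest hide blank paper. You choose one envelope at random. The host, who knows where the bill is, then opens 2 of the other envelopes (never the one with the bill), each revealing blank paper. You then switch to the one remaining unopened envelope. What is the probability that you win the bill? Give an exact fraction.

3/4

Your original envelope holds the bill with probability 1/4, so the other 3 collectively hold it with probability 3/4.
The host can always find 2 empty envelopes to open, so the reveals don't change that 3/4; it is now spread over the 1 remaining unopened envelope.
P(win by switching) = (3/4) · (1/1) = 3/4.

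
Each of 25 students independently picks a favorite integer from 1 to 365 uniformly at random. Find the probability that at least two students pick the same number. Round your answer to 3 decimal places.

0.569

It's easier to compute the probability that all 25 are distinct.
P(all distinct) = 365/365 · 364/365 · ··· · 341/365 ≈ 0.431.
So the probability of at least one match is 1 − 0.431 = 0.569.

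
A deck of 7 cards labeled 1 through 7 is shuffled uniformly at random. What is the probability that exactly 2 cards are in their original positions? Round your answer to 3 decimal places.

Choose which 2 of the 7 are fixed: C(7,2) = 21 ways.
The remaining 5 must have no fixed point: D(5) = 44.
P = 21·44/5040 = 11/60 ≈ 0.183.

0.183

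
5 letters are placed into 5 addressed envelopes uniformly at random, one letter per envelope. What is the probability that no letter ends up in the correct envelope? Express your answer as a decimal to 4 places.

This is the derangement probability: permutations of 5 with no fixed point.
D(5) = 5! · (1 − 1/1! + 1/2! − ··· + (−1)^5/5!) = 44.
P = 44/120 = 11/30 ≈ 0.3667.

0.3667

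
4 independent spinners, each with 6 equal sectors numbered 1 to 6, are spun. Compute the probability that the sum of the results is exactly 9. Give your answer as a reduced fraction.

There are 6^4 = 1296 equally likely outcomes.
The number of ordered 4-tuples from {1,…,6} summing to 9 is 56.
P(sum = 9) = 56/1296 = 7/162.

7/162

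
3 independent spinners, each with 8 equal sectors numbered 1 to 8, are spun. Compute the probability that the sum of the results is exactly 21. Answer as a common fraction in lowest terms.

There are 8^3 = 512 equally likely outcomes.
The number of ordered 3-tuples from {1,…,8} summing to 21 is 10.
P(sum = 21) = 10/512 = 5/256.

5/256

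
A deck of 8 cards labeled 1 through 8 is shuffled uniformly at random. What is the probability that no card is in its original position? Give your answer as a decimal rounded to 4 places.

This is the derangement probability: permutations of 8 with no fixed point.
D(8) = 8! · (1 − 1/1! + 1/2! − ··· + (−1)^8/8!) = 14833.
P = 14833/40320 = 2119/5760 ≈ 0.3679.

0.3679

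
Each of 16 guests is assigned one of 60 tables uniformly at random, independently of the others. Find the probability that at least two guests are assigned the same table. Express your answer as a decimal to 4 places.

It's easier to compute the probability that all 16 are distinct.
P(all distinct) = 60/60 · 59/60 · ··· · 45/60 ≈ 0.1110.
So the probability of at least one match is 1 − 0.1110 = 0.8890.

0.8890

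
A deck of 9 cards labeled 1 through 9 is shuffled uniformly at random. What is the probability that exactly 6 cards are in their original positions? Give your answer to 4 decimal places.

0.0005

Choose which 6 of the 9 are fixed: C(9,6) = 84 ways.
The remaining 3 must have no fixed point: D(3) = 2.
P = 84·2/362880 = 1/2160 ≈ 0.0005.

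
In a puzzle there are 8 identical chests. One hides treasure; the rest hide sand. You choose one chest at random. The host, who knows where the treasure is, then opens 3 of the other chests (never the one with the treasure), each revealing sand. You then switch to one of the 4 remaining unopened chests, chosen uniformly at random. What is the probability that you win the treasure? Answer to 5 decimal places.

Your original chest holds the treasure with probability 1/8, so the other 7 collectively hold it with probability 7/8.
The host can always find 3 empty chests to open, so the reveals don't change that 7/8; it is now spread over the 4 remaining unopened chests.
P(win by switching) = (7/8) · (1/4) = 7/32 ≈ 0.21875.

0.21875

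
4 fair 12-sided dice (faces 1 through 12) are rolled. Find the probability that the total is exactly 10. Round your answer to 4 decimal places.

0.0041

There are 12^4 = 20736 equally likely outcomes.
The number of ordered 4-tuples from {1,…,12} summing to 10 is 84.
P(sum = 10) = 84/20736 = 7/1728 ≈ 0.0041.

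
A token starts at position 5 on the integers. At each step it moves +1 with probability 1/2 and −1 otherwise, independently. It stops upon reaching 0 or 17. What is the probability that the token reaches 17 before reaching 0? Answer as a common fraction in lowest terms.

5/17

With a fair step, P(i) = ½P(i−1) + ½P(i+1) with P(0)=0, P(17)=1 has the linear solution P(i) = i/17.
P(5) = 5/17.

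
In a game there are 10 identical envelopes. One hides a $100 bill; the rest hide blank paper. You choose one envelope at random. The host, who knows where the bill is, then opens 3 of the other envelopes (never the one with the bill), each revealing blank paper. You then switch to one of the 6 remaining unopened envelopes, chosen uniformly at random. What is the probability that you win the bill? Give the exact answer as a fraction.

3/20

Your original envelope holds the bill with probability 1/10, so the other 9 collectively hold it with probability 9/10.
The host can always find 3 empty envelopes to open, so the reveals don't change that 9/10; it is now spread over the 6 remaining unopened envelopes.
P(win by switching) = (9/10) · (1/6) = 3/20.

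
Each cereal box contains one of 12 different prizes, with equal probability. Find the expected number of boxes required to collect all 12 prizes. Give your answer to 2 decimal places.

37.24

After i distinct types are collected, each trial gives a new one with probability (12−i)/12, so the expected wait for the next new type is 12/(12−i).
E = 12/12 + 12/11 + 12/10 + 12/9 + 12/8 + 12/7 + 12/6 + 12/5 + 12/4 + 12/3 + 12/2 + 12/1 = 86021/2310 ≈ 37.24.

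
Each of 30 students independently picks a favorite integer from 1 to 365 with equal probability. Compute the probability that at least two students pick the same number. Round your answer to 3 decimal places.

It's easier to compute the probability that all 30 are distinct.
P(all distinct) = 365/365 · 364/365 · ··· · 336/365 ≈ 0.294.
So the probability of at least one match is 1 − 0.294 = 0.706.

0.706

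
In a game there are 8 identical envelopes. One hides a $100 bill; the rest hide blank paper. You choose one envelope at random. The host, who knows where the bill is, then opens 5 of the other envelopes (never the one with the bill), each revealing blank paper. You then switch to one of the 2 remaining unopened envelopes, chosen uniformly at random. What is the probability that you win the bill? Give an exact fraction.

Your original envelope holds the bill with probability 1/8, so the other 7 collectively hold it with probability 7/8.
The host can always find 5 empty envelopes to open, so the reveals don't change that 7/8; it is now spread over the 2 remaining unopened envelopes.
P(win by switching) = (7/8) · (1/2) = 7/16.

7/16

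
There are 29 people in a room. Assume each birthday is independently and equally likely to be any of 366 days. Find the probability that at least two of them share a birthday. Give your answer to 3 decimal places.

0.680

It's easier to compute the probability that all 29 are distinct.
P(all distinct) = 366/366 · 365/366 · ··· · 338/366 ≈ 0.320.
So the probability of at least one match is 1 − 0.320 = 0.680.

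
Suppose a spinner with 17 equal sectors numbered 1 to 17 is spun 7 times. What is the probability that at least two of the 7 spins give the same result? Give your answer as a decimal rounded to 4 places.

P(all 7 different) = 17/17 · 16/17 · ··· · 11/17 ≈ 0.2389.
P(at least two equal) = 1 − 0.2389 = 0.7611.

0.7611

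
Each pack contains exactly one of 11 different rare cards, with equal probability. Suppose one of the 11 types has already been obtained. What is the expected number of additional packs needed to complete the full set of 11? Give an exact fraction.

Starting from 1 distinct type, each trial gives a new one with probability (11−i)/11 when i types are held, so the wait for the next new type is 11/(11−i).
E = 11/10 + 11/9 + 11/8 + 11/7 + 11/6 + 11/5 + 11/4 + 11/3 + 11/2 + 11/1 = 81191/2520.

81191/2520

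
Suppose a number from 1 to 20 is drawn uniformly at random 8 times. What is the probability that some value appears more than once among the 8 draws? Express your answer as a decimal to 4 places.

P(all 8 different) = 20/20 · 19/20 · ··· · 13/20 ≈ 0.1984.
P(at least two equal) = 1 − 0.1984 = 0.8016.

0.8016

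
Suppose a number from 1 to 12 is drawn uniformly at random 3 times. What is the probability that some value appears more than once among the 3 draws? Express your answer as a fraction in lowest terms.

17/72

P(all 3 different) = 12/12 · 11/12 · ··· · 10/12 = 55/72.
P(at least two equal) = 1 − 55/72 = 17/72.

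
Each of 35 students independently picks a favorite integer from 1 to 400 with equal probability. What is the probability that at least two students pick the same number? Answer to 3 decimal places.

0.784

It's easier to compute the probability that all 35 are distinct.
P(all distinct) = 400/400 · 399/400 · ··· · 366/400 ≈ 0.216.
So the probability of at least one match is 1 − 0.216 = 0.784.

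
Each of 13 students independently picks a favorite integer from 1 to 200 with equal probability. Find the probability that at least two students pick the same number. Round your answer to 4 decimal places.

It's easier to compute the probability that all 13 are distinct.
P(all distinct) = 200/200 · 199/200 · ··· · 188/200 ≈ 0.6714.
So the probability of at least one match is 1 − 0.6714 = 0.3286.

0.3286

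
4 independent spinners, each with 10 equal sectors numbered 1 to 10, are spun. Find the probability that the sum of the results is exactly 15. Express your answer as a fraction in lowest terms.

87/2500

There are 10^4 = 10000 equally likely outcomes.
The number of ordered 4-tuples from {1,…,10} summing to 15 is 348.
P(sum = 15) = 348/10000 = 87/2500.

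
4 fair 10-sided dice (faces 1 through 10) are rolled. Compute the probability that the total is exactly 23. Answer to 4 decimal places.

0.0660

There are 10^4 = 10000 equally likely outcomes.
The number of ordered 4-tuples from {1,…,10} summing to 23 is 660.
P(sum = 23) = 660/10000 = 33/500 ≈ 0.0660.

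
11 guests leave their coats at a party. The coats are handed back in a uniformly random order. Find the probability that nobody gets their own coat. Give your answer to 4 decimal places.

This is the derangement probability: permutations of 11 with no fixed point.
D(11) = 11! · (1 − 1/1! + 1/2! − ··· + (−1)^11/11!) = 14684570.
P = 14684570/39916800 = 1468457/3991680 ≈ 0.3679.

0.3679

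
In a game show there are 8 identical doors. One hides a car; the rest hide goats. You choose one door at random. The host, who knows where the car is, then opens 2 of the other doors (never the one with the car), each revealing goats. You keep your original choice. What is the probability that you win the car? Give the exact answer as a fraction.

The host can always open 2 empty doors regardless of your choice, so the reveals give no information about your original door.
P(win by staying) = 1/8.

1/8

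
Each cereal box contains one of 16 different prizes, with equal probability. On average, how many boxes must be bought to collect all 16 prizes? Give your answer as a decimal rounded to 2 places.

54.09

After i distinct types are collected, each trial gives a new one with probability (16−i)/16, so the expected wait for the next new type is 16/(16−i).
E = 16/16 + 16/15 + 16/14 + 16/13 + 16/12 + 16/11 + 16/10 + 16/9 + 16/8 + 16/7 + 16/6 + 16/5 + 16/4 + 16/3 + 16/2 + 16/1 = 2436559/45045 ≈ 54.09.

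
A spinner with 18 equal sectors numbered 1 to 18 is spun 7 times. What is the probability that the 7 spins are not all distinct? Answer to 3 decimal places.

P(all 7 different) = 18/18 · 17/18 · ··· · 12/18 ≈ 0.262.
P(at least two equal) = 1 − 0.262 = 0.738.

0.738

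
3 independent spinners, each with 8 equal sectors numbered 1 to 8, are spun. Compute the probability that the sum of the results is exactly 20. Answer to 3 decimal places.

0.029

There are 8^3 = 512 equally likely outcomes.
The number of ordered 3-tuples from {1,…,8} summing to 20 is 15.
P(sum = 20) = 15/512 ≈ 0.029.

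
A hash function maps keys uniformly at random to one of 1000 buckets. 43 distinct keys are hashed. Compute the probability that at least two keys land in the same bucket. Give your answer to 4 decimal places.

0.5999

It's easier to compute the probability that all 43 are distinct.
P(all distinct) = 1000/1000 · 999/1000 · ··· · 958/1000 ≈ 0.4001.
So the probability of at least one match is 1 − 0.4001 = 0.5999.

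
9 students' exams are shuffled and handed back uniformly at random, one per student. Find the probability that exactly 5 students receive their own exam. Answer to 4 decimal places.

0.0031

Choose which 5 of the 9 are fixed: C(9,5) = 126 ways.
The remaining 4 must have no fixed point: D(4) = 9.
P = 126·9/362880 = 1/320 ≈ 0.0031.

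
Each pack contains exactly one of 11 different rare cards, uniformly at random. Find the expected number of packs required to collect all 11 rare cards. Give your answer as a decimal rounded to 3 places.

After i distinct types are collected, each trial gives a new one with probability (11−i)/11, so the expected wait for the next new type is 11/(11−i).
E = 11/11 + 11/10 + 11/9 + 11/8 + 11/7 + 11/6 + 11/5 + 11/4 + 11/3 + 11/2 + 11/1 = 83711/2520 ≈ 33.219.

33.219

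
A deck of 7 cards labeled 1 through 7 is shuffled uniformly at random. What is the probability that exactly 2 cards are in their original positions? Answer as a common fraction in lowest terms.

11/60

Choose which 2 of the 7 are fixed: C(7,2) = 21 ways.
The remaining 5 must have no fixed point: D(5) = 44.
P = 21·44/5040 = 11/60.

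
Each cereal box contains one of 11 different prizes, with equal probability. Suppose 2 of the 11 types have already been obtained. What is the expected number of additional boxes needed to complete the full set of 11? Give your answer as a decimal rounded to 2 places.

31.12

Starting from 2 distinct types, each trial gives a new one with probability (11−i)/11 when i types are held, so the wait for the next new type is 11/(11−i).
E = 11/9 + 11/8 + 11/7 + 11/6 + 11/5 + 11/4 + 11/3 + 11/2 + 11/1 = 78419/2520 ≈ 31.12.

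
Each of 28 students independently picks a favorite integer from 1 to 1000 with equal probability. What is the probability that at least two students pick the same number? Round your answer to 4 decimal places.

0.3172

It's easier to compute the probability that all 28 are distinct.
P(all distinct) = 1000/1000 · 999/1000 · ··· · 973/1000 ≈ 0.6828.
So the probability of at least one match is 1 − 0.6828 = 0.3172.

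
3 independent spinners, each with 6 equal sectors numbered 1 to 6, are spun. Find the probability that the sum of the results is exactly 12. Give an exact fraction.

25/216

There are 6^3 = 216 equally likely outcomes.
The number of ordered 3-tuples from {1,…,6} summing to 12 is 25.
P(sum = 12) = 25/216.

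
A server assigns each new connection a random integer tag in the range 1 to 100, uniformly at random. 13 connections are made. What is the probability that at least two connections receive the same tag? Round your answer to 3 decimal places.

0.557

It's easier to compute the probability that all 13 are distinct.
P(all distinct) = 100/100 · 99/100 · ··· · 88/100 ≈ 0.443.
So the probability of at least one match is 1 − 0.443 = 0.557.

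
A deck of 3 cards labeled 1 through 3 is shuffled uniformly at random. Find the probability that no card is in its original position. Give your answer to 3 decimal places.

This is the derangement probability: permutations of 3 with no fixed point.
D(3) = 3! · (1 − 1/1! + 1/2! − ··· + (−1)^3/3!) = 2.
P = 2/6 = 1/3 ≈ 0.333.

0.333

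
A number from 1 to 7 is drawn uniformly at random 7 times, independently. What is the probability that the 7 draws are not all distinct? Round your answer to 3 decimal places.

P(all 7 different) = 7/7 · 6/7 · ··· · 1/7 ≈ 0.006.
P(at least two equal) = 1 − 0.006 = 0.994.

0.994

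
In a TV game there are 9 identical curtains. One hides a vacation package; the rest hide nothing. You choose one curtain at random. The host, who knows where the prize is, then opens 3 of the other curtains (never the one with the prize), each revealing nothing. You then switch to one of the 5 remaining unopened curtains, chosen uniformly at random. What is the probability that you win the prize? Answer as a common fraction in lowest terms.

Your original curtain holds the prize with probability 1/9, so the other 8 collectively hold it with probability 8/9.
The host can always find 3 empty curtains to open, so the reveals don't change that 8/9; it is now spread over the 5 remaining unopened curtains.
P(win by switching) = (8/9) · (1/5) = 8/45.

8/45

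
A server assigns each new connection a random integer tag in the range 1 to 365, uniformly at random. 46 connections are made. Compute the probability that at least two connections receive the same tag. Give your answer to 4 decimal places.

It's easier to compute the probability that all 46 are distinct.
P(all distinct) = 365/365 · 364/365 · ··· · 320/365 ≈ 0.0517.
So the probability of at least one match is 1 − 0.0517 = 0.9483.

0.9483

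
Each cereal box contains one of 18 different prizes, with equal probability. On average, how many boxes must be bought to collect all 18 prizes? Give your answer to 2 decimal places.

After i distinct types are collected, each trial gives a new one with probability (18−i)/18, so the expected wait for the next new type is 18/(18−i).
E = 18/18 + 18/17 + 18/16 + 18/15 + 18/14 + 18/13 + 18/12 + 18/11 + 18/10 + 18/9 + 18/8 + 18/7 + 18/6 + 18/5 + 18/4 + 18/3 + 18/2 + 18/1 = 42822903/680680 ≈ 62.91.

62.91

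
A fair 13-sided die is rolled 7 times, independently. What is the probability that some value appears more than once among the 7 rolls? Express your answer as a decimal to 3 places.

P(all 7 different) = 13/13 · 12/13 · ··· · 7/13 ≈ 0.138.
P(at least two equal) = 1 − 0.138 = 0.862.

0.862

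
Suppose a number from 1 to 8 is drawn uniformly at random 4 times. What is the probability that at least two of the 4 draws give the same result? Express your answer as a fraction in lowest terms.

151/256

P(all 4 different) = 8/8 · 7/8 · ··· · 5/8 = 105/256.
P(at least two equal) = 1 − 105/256 = 151/256.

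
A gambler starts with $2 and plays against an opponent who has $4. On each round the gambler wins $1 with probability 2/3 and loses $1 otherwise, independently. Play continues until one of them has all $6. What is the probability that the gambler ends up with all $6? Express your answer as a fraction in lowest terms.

Let r = q/p = (1/3)/(2/3) = 1/2. The recurrence P(i) = p·P(i+1) + q·P(i−1) with P(0)=0, P(6)=1 gives P(i) = (1 − r^i)/(1 − r^6).
P(2) = (1 − (1/2)^2) / (1 − (1/2)^6) = 16/21.

16/21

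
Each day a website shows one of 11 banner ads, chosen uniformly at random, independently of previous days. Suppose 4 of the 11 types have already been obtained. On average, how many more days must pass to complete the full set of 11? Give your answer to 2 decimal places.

Starting from 4 distinct types, each trial gives a new one with probability (11−i)/11 when i types are held, so the wait for the next new type is 11/(11−i).
E = 11/7 + 11/6 + 11/5 + 11/4 + 11/3 + 11/2 + 11/1 = 3993/140 ≈ 28.52.

28.52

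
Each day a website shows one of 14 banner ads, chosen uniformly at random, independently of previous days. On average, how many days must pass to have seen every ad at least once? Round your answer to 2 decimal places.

45.52

After i distinct types are collected, each trial gives a new one with probability (14−i)/14, so the expected wait for the next new type is 14/(14−i).
E = 14/14 + 14/13 + 14/12 + 14/11 + 14/10 + 14/9 + 14/8 + 14/7 + 14/6 + 14/5 + 14/4 + 14/3 + 14/2 + 14/1 = 1171733/25740 ≈ 45.52.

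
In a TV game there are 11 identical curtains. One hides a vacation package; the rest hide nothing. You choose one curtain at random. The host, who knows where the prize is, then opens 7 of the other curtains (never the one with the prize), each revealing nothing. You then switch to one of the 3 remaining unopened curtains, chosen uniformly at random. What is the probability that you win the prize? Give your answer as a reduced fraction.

10/33

Your original curtain holds the prize with probability 1/11, so the other 10 collectively hold it with probability 10/11.
The host can always find 7 empty curtains to open, so the reveals don't change that 10/11; it is now spread over the 3 remaining unopened curtains.
P(win by switching) = (10/11) · (1/3) = 10/33.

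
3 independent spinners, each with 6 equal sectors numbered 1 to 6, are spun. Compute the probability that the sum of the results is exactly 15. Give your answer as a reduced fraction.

5/108

There are 6^3 = 216 equally likely outcomes.
The number of ordered 3-tuples from {1,…,6} summing to 15 is 10.
P(sum = 15) = 10/216 = 5/108.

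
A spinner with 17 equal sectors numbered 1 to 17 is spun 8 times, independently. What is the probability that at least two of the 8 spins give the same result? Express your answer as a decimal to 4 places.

0.8595

P(all 8 different) = 17/17 · 16/17 · ··· · 10/17 ≈ 0.1405.
P(at least two equal) = 1 − 0.1405 = 0.8595.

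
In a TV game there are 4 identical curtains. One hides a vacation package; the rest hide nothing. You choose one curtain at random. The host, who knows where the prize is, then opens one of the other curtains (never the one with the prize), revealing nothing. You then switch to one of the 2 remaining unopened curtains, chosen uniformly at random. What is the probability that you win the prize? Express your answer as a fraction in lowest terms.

3/8

Your original curtain holds the prize with probability 1/4, so the other 3 collectively hold it with probability 3/4.
The host can always find an empty curtain to open, so this doesn't change that 3/4; it is now spread over the 2 remaining unopened curtains.
P(win by switching) = (3/4) · (1/2) = 3/8.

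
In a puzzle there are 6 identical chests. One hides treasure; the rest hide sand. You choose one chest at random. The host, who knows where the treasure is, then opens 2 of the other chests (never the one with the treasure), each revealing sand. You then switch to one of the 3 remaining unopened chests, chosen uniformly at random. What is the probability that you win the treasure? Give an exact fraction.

5/18

Your original chest holds the treasure with probability 1/6, so the other 5 collectively hold it with probability 5/6.
The host can always find 2 empty chests to open, so the reveals don't change that 5/6; it is now spread over the 3 remaining unopened chests.
P(win by switching) = (5/6) · (1/3) = 5/18.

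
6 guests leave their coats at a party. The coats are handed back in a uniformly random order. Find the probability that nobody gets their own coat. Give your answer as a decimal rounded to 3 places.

0.368

This is the derangement probability: permutations of 6 with no fixed point.
D(6) = 6! · (1 − 1/1! + 1/2! − ··· + (−1)^6/6!) = 265.
P = 265/720 = 53/144 ≈ 0.368.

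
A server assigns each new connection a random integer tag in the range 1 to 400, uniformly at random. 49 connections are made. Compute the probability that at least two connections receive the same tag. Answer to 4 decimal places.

0.9534

It's easier to compute the probability that all 49 are distinct.
P(all distinct) = 400/400 · 399/400 · ··· · 352/400 ≈ 0.0466.
So the probability of at least one match is 1 − 0.0466 = 0.9534.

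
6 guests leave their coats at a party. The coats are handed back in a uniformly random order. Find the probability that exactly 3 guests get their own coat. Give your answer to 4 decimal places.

0.0556

Choose which 3 of the 6 are fixed: C(6,3) = 20 ways.
The remaining 3 must have no fixed point: D(3) = 2.
P = 20·2/720 = 1/18 ≈ 0.0556.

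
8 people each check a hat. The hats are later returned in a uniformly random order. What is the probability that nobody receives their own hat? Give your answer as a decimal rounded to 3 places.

This is the derangement probability: permutations of 8 with no fixed point.
D(8) = 8! · (1 − 1/1! + 1/2! − ··· + (−1)^8/8!) = 14833.
P = 14833/40320 = 2119/5760 ≈ 0.368.

0.368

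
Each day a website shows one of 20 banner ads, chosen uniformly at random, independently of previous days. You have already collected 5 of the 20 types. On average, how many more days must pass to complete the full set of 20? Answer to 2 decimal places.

Starting from 5 distinct types, each trial gives a new one with probability (20−i)/20 when i types are held, so the wait for the next new type is 20/(20−i).
E = 20/15 + 20/14 + 20/13 + 20/12 + 20/11 + 20/10 + 20/9 + 20/8 + 20/7 + 20/6 + 20/5 + 20/4 + 20/3 + 20/2 + 20/1 = 1195757/18018 ≈ 66.36.

66.36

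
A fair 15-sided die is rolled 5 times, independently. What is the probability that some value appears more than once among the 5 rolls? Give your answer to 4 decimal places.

P(all 5 different) = 15/15 · 14/15 · ··· · 11/15 ≈ 0.4745.
P(at least two equal) = 1 − 0.4745 = 0.5255.

0.5255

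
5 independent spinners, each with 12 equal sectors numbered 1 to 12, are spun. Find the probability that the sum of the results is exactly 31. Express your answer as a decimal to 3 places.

There are 12^5 = 248832 equally likely outcomes.
The number of ordered 5-tuples from {1,…,12} summing to 31 is 12255.
P(sum = 31) = 12255/248832 = 4085/82944 ≈ 0.049.

0.049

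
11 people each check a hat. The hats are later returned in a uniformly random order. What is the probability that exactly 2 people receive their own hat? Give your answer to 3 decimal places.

Choose which 2 of the 11 are fixed: C(11,2) = 55 ways.
The remaining 9 must have no fixed point: D(9) = 133496.
P = 55·133496/39916800 = 16687/90720 ≈ 0.184.

0.184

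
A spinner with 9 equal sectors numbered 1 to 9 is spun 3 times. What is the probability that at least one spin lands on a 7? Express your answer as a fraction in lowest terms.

P(no spin lands on a 7) = (8/9)^3 = 512/729.
P(at least one) = 1 − 512/729 = 217/729.

217/729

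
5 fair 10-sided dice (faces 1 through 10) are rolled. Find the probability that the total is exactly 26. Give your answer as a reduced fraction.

47/800

There are 10^5 = 100000 equally likely outcomes.
The number of ordered 5-tuples from {1,…,10} summing to 26 is 5875.
P(sum = 26) = 5875/100000 = 47/800.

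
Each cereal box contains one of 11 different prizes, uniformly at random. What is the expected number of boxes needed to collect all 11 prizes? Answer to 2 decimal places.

33.22

After i distinct types are collected, each trial gives a new one with probability (11−i)/11, so the expected wait for the next new type is 11/(11−i).
E = 11/11 + 11/10 + 11/9 + 11/8 + 11/7 + 11/6 + 11/5 + 11/4 + 11/3 + 11/2 + 11/1 = 83711/2520 ≈ 33.22.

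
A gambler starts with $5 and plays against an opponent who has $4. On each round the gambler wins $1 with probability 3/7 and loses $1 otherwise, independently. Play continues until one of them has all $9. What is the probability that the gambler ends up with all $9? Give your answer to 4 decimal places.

0.2609

Let r = q/p = (4/7)/(3/7) = 4/3. The recurrence P(i) = p·P(i+1) + q·P(i−1) with P(0)=0, P(9)=1 gives P(i) = (1 − r^i)/(1 − r^9).
P(5) = (1 − (4/3)^5) / (1 − (4/3)^9) = 63261/242461 ≈ 0.2609.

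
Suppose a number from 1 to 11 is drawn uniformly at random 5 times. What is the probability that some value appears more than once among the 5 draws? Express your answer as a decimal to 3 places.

P(all 5 different) = 11/11 · 10/11 · ··· · 7/11 ≈ 0.344.
P(at least two equal) = 1 − 0.344 = 0.656.

0.656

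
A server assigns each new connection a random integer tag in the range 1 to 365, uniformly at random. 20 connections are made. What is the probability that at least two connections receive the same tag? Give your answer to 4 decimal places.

It's easier to compute the probability that all 20 are distinct.
P(all distinct) = 365/365 · 364/365 · ··· · 346/365 ≈ 0.5886.
So the probability of at least one match is 1 − 0.5886 = 0.4114.

0.4114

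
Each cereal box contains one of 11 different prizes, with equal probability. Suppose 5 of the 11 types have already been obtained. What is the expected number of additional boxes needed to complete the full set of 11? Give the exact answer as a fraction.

539/20

Starting from 5 distinct types, each trial gives a new one with probability (11−i)/11 when i types are held, so the wait for the next new type is 11/(11−i).
E = 11/6 + 11/5 + 11/4 + 11/3 + 11/2 + 11/1 = 539/20.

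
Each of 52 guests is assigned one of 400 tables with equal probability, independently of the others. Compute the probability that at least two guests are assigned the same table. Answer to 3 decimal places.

0.969

It's easier to compute the probability that all 52 are distinct.
P(all distinct) = 400/400 · 399/400 · ··· · 349/400 ≈ 0.031.
So the probability of at least one match is 1 − 0.031 = 0.969.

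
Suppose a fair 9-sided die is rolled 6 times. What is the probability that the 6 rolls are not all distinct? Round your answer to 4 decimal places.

P(all 6 different) = 9/9 · 8/9 · ··· · 4/9 ≈ 0.1138.
P(at least two equal) = 1 − 0.1138 = 0.8862.

0.8862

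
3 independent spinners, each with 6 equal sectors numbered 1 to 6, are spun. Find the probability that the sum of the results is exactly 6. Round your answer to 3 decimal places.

0.046

There are 6^3 = 216 equally likely outcomes.
The number of ordered 3-tuples from {1,…,6} summing to 6 is 10.
P(sum = 6) = 10/216 = 5/108 ≈ 0.046.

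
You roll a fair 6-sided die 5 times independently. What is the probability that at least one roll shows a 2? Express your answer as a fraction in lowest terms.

4651/7776

P(no roll shows a 2) = (5/6)^5 = 3125/7776.
P(at least one) = 1 − 3125/7776 = 4651/7776.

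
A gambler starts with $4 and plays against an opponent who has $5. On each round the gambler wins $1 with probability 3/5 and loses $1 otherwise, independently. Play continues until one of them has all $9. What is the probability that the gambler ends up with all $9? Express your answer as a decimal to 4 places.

Let r = q/p = (2/5)/(3/5) = 2/3. The recurrence P(i) = p·P(i+1) + q·P(i−1) with P(0)=0, P(9)=1 gives P(i) = (1 − r^i)/(1 − r^9).
P(4) = (1 − (2/3)^4) / (1 − (2/3)^9) = 15795/19171 ≈ 0.8239.

0.8239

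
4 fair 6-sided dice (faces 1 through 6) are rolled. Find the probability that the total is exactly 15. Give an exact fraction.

There are 6^4 = 1296 equally likely outcomes.
The number of ordered 4-tuples from {1,…,6} summing to 15 is 140.
P(sum = 15) = 140/1296 = 35/324.

35/324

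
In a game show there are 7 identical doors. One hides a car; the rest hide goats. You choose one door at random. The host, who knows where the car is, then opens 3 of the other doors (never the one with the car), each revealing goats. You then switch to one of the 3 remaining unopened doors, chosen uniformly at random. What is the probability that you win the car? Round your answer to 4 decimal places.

0.2857

Your original door holds the car with probability 1/7, so the other 6 collectively hold it with probability 6/7.
The host can always find 3 empty doors to open, so the reveals don't change that 6/7; it is now spread over the 3 remaining unopened doors.
P(win by switching) = (6/7) · (1/3) = 2/7 ≈ 0.2857.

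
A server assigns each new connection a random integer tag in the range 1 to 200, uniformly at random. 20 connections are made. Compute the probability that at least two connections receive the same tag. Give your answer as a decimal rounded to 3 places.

0.626

It's easier to compute the probability that all 20 are distinct.
P(all distinct) = 200/200 · 199/200 · ··· · 181/200 ≈ 0.374.
So the probability of at least one match is 1 − 0.374 = 0.626.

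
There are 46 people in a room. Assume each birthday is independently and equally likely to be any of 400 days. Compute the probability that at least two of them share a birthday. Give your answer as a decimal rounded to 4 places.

It's easier to compute the probability that all 46 are distinct.
P(all distinct) = 400/400 · 399/400 · ··· · 355/400 ≈ 0.0678.
So the probability of at least one match is 1 − 0.0678 = 0.9322.

0.9322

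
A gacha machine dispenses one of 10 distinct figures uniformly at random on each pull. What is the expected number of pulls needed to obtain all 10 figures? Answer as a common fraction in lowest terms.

7381/252

After i distinct types are collected, each trial gives a new one with probability (10−i)/10, so the expected wait for the next new type is 10/(10−i).
E = 10/10 + 10/9 + 10/8 + 10/7 + 10/6 + 10/5 + 10/4 + 10/3 + 10/2 + 10/1 = 7381/252.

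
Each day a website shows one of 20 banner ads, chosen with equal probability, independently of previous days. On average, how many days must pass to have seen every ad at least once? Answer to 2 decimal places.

After i distinct types are collected, each trial gives a new one with probability (20−i)/20, so the expected wait for the next new type is 20/(20−i).
E = 20/20 + 20/19 + 20/18 + 20/17 + 20/16 + 20/15 + 20/14 + 20/13 + 20/12 + 20/11 + 20/10 + 20/9 + 20/8 + 20/7 + 20/6 + 20/5 + 20/4 + 20/3 + 20/2 + 20/1 = 279175675/3879876 ≈ 71.95.

71.95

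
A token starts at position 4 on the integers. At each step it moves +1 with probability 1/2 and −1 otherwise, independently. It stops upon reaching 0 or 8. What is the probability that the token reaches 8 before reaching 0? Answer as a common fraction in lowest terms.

1/2

With a fair step, P(i) = ½P(i−1) + ½P(i+1) with P(0)=0, P(8)=1 has the linear solution P(i) = i/8.
P(4) = 4/8 = 1/2.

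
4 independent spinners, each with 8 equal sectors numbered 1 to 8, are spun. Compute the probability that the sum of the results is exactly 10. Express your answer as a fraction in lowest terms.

There are 8^4 = 4096 equally likely outcomes.
The number of ordered 4-tuples from {1,…,8} summing to 10 is 84.
P(sum = 10) = 84/4096 = 21/1024.

21/1024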